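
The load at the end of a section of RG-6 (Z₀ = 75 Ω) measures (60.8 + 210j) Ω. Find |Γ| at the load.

Γ = (Z_L − Z_0)/(Z_L + Z_0) = (-14.2 + j210)/(135.8 + j210)
|Γ| = 210/250

|Γ| ≈ 0.842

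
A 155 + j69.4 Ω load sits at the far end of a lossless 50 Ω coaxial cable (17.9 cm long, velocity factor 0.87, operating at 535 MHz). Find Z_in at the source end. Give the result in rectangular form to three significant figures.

λ = v/f = 0.87·c / 535 MHz = 0.488 m
βl = 2π·l/λ = 2π × 0.367 = 132°
tan(βl) = tan(132°) = -1.11
Z_in = Z_0·(Z_L + jZ_0·tanβl)/(Z_0 + jZ_L·tanβl)
     = 50·(155 + j14)/(127 − j172)

Z_in ≈ 18.9 + j31.2 Ω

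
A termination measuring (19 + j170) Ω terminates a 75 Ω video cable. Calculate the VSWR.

VSWR ≈ 24.4

Γ = (Z_L − Z_0)/(Z_L + Z_0) = (-56 + j170)/(94 + j170)
|Γ| = 179/194 = 0.921
VSWR = (1 + |Γ|)/(1 − |Γ|) = 1.92/0.0786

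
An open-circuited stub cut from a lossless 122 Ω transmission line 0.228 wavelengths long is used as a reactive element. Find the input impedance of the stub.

Z_in ≈ −j17 Ω

βl = 2π × 0.228 = 82.1°
tan(βl) = 7.19
For an open-circuited stub, Z_in = −jZ_0·cot(βl) = −jZ_0/tan(βl)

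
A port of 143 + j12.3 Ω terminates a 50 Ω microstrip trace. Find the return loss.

Γ = (93 + j12.3)/(193 + j12.3), |Γ| = 0.485
RL = −20·log₁₀|Γ| = −20·log₁₀(0.485)

RL ≈ 6.28 dB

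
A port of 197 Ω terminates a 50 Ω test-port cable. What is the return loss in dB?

Γ = (197 − 50)/(197 + 50) = 0.595
RL = −20·log₁₀|Γ| = −20·log₁₀(0.595)

RL ≈ 4.51 dB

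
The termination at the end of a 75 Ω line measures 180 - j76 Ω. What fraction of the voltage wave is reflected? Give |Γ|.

Γ = (Z_L − Z_0)/(Z_L + Z_0) = (105 − j76)/(255 − j76)
|Γ| = 130/266

|Γ| ≈ 0.487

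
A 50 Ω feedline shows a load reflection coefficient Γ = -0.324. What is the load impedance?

Z_L ≈ 25.5 Ω

Z_L = Z_0·(1 + Γ)/(1 − Γ) = 50·(0.676)/(1.32)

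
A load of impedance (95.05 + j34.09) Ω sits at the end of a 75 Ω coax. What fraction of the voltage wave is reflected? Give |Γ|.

|Γ| ≈ 0.228

Γ = (Z_L − Z_0)/(Z_L + Z_0) = (20.05 + j34.09)/(170.1 + j34.09)
|Γ| = 39.5/173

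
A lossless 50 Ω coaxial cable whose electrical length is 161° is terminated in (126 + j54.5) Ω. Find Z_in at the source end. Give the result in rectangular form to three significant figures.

tan(βl) = tan(161°) = -0.344
Z_in = Z_0·(Z_L + jZ_0·tanβl)/(Z_0 + jZ_L·tanβl)
     = 50·(126 + j37.3)/(68.8 − j43.4)

Z_in ≈ 53.3 + j60.7 Ω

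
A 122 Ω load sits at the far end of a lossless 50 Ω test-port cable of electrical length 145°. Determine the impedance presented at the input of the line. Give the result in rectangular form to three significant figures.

tan(βl) = tan(145°) = -0.7
Z_in = Z_0·(Z_L + jZ_0·tanβl)/(Z_0 + jZ_L·tanβl)
     = 50·(122 − j35)/(50 − j85.4)

Z_in ≈ 46.4 + j44.3 Ω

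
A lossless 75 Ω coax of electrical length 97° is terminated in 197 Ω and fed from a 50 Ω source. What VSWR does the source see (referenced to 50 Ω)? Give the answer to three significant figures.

VSWR ≈ 1.79

tan(βl) = -8.14
Z_in = Z_0·(Z_L + jZ_0·tanβl)/(Z_0 + jZ_L·tanβl) = 28.9 + j7.86 Ω
Γ_s = (Z_in − Z_s)/(Z_in + Z_s) = (-21.1 + j7.86)/(78.9 + j7.86), |Γ_s| = 0.284
VSWR = (1 + |Γ_s|)/(1 − |Γ_s|)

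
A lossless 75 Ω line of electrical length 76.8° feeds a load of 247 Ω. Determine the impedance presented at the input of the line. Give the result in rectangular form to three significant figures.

Z_in ≈ 23.9 − j15.9 Ω

tan(βl) = tan(76.8°) = 4.26
Z_in = Z_0·(Z_L + jZ_0·tanβl)/(Z_0 + jZ_L·tanβl)
     = 75·(247 + j320)/(75 + j1050)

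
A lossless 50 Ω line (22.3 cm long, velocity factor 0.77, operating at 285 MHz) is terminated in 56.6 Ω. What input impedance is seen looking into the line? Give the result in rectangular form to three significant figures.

λ = v/f = 0.77·c / 285 MHz = 0.811 m
βl = 2π·l/λ = 2π × 0.275 = 99°
tan(βl) = tan(99°) = -6.28
Z_in = Z_0·(Z_L + jZ_0·tanβl)/(Z_0 + jZ_L·tanβl)
     = 50·(56.6 − j314)/(50 − j355)

Z_in ≈ 44.4 + j1.71 Ω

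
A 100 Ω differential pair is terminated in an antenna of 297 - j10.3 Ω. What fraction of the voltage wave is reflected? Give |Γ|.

Γ = (Z_L − Z_0)/(Z_L + Z_0) = (197 − j10.3)/(397 − j10.3)
|Γ| = 197/397

|Γ| ≈ 0.497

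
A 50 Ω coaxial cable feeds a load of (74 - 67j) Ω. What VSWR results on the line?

VSWR ≈ 3.04

Γ = (Z_L − Z_0)/(Z_L + Z_0) = (24 − j67)/(124 − j67)
|Γ| = 71.2/141 = 0.505
VSWR = (1 + |Γ|)/(1 − |Γ|) = 1.5/0.495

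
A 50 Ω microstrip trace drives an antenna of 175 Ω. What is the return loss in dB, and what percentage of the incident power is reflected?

RL ≈ 5.11 dB; 30.9% of incident power reflected

Γ = (175 − 50)/(175 + 50) = 0.556
RL = −20·log₁₀(0.556) = 5.11 dB
P_refl/P_inc = |Γ|² = 0.309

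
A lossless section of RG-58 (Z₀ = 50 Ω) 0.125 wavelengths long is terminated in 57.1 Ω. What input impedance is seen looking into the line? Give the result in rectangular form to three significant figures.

βl = 2π × 0.125 = 45°
tan(βl) = tan(45°) = 1
Z_in = Z_0·(Z_L + jZ_0·tanβl)/(Z_0 + jZ_L·tanβl)
     = 50·(57.1 + j50)/(50 + j57.1)

Z_in ≈ 49.6 − j6.6 Ω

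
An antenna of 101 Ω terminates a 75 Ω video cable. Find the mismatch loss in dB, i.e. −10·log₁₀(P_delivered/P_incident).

Γ = (101 − 75)/(101 + 75) = 0.148
|Γ|² = 0.0218, so P_del/P_inc = 1 − |Γ|² = 0.978
ML = −10·log₁₀(1 − |Γ|²)

mismatch loss ≈ 0.0958 dB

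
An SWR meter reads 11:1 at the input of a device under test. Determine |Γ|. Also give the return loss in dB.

|Γ| ≈ 0.833; return loss ≈ 1.58 dB

|Γ| = (S − 1)/(S + 1) = (11 − 1)/(11 + 1) = 10/12
RL = −20·log₁₀|Γ| = −20·log₁₀(0.833)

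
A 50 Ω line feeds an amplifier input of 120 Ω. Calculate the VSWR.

VSWR ≈ 2.4

For a purely resistive load, VSWR = R_L/Z_0 or Z_0/R_L (whichever > 1) = 120/50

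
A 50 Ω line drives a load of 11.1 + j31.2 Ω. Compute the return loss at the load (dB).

RL ≈ 2.77 dB

Γ = (-38.9 + j31.2)/(61.1 + j31.2), |Γ| = 0.727
RL = −20·log₁₀|Γ| = −20·log₁₀(0.727)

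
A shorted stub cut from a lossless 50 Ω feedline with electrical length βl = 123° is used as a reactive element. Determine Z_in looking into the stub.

tan(βl) = -1.54
For a shorted stub, Z_in = jZ_0·tan(βl)

Z_in ≈ −j77 Ω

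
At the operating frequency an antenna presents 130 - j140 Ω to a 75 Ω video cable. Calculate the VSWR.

VSWR ≈ 4.08

Γ = (Z_L − Z_0)/(Z_L + Z_0) = (55 − j140)/(205 − j140)
|Γ| = 150/248 = 0.606
VSWR = (1 + |Γ|)/(1 − |Γ|) = 1.61/0.394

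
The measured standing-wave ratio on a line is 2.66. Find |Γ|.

|Γ| ≈ 0.454

|Γ| = (S − 1)/(S + 1) = (2.66 − 1)/(2.66 + 1) = 1.66/3.66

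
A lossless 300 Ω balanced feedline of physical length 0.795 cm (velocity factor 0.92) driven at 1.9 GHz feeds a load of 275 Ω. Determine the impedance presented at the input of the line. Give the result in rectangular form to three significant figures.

Z_in ≈ 280 + j15.5 Ω

λ = v/f = 0.92·c / 1.9 GHz = 0.145 m
βl = 2π·l/λ = 2π × 0.0547 = 19.7°
tan(βl) = tan(19.7°) = 0.358
Z_in = Z_0·(Z_L + jZ_0·tanβl)/(Z_0 + jZ_L·tanβl)
     = 300·(275 + j107)/(300 + j98.5)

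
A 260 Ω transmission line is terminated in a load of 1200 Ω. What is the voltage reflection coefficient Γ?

Γ = 0.644

Γ = (Z_L − Z_0)/(Z_L + Z_0) = (1200 − 260)/(1200 + 260) = 940/1460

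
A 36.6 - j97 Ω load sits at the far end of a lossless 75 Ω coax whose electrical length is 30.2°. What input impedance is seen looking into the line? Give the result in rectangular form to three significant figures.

tan(βl) = tan(30.2°) = 0.582
Z_in = Z_0·(Z_L + jZ_0·tanβl)/(Z_0 + jZ_L·tanβl)
     = 75·(36.6 − j53.3)/(131 + j21.3)

Z_in ≈ 15.5 − j33 Ω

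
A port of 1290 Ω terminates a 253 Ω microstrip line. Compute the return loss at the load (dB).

RL ≈ 3.45 dB

Γ = (1290 − 253)/(1290 + 253) = 0.672
RL = −20·log₁₀|Γ| = −20·log₁₀(0.672)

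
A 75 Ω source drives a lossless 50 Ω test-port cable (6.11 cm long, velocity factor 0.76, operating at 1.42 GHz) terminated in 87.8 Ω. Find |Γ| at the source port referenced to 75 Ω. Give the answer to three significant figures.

λ = v/f = 0.76·c / 1.42 GHz = 0.161 m
βl = 2π·l/λ = 2π × 0.381 = 137°
tan(βl) = -0.933
Z_in = Z_0·(Z_L + jZ_0·tanβl)/(Z_0 + jZ_L·tanβl) = 44.6 + j26.4 Ω
Γ_s = (Z_in − Z_s)/(Z_in + Z_s) = (-30.4 + j26.4)/(120 + j26.4), |Γ_s| = 0.329

|Γ| ≈ 0.329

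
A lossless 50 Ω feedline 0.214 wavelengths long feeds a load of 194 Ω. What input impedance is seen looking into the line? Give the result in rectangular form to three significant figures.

βl = 2π × 0.214 = 77°
tan(βl) = tan(77°) = 4.35
Z_in = Z_0·(Z_L + jZ_0·tanβl)/(Z_0 + jZ_L·tanβl)
     = 50·(194 + j217)/(50 + j843)

Z_in ≈ 13.5 − j10.7 Ω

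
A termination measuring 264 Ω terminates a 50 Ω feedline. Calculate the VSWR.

VSWR ≈ 5.28

Γ = (264 − 50)/(264 + 50) = 0.682
VSWR = (1 + 0.682)/(1 − 0.682)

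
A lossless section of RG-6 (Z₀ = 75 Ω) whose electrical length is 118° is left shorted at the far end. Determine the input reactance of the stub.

X_in ≈ -141 Ω (capacitive)

tan(βl) = -1.88
For a shorted stub, Z_in = jZ_0·tan(βl)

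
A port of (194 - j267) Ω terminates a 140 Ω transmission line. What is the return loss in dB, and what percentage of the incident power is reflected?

RL ≈ 3.92 dB; 40.6% of incident power reflected

Γ = (54 − j267)/(334 − j267), |Γ| = 0.637
RL = −20·log₁₀(0.637) = 3.92 dB
P_refl/P_inc = |Γ|² = 0.406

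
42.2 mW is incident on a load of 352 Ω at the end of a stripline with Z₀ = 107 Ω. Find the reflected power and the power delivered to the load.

P_reflected ≈ 12 mW; P_delivered ≈ 30.2 mW

Γ = (352 − 107)/(352 + 107) = 0.534
|Γ|² = 0.285
P_refl = |Γ|²·P_inc = 12 mW, P_del = (1 − |Γ|²)·P_inc = 30.2 mW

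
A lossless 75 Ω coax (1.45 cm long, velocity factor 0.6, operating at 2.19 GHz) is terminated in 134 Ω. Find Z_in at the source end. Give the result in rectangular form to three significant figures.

Z_in ≈ 48.6 − j23.8 Ω

λ = v/f = 0.6·c / 2.19 GHz = 0.0822 m
βl = 2π·l/λ = 2π × 0.176 = 63.5°
tan(βl) = tan(63.5°) = 2.01
Z_in = Z_0·(Z_L + jZ_0·tanβl)/(Z_0 + jZ_L·tanβl)
     = 75·(134 + j150)/(75 + j269)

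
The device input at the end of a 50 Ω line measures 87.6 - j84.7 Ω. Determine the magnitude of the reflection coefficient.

Γ = (Z_L − Z_0)/(Z_L + Z_0) = (37.6 − j84.7)/(137.6 − j84.7)
|Γ| = 92.7/162

|Γ| ≈ 0.574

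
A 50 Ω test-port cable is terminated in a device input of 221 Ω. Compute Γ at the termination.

Γ = (Z_L − Z_0)/(Z_L + Z_0) = (221 − 50)/(221 + 50) = 171/271

Γ = 0.631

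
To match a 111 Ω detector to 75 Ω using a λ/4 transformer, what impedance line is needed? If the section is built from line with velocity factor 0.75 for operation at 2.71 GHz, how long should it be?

Z_qwt = √(Z_0·R_L) = √(75 × 111) = √8325
λ = 0.75·c/f = 0.083 m, so l = λ/4 = 0.0208 m

Z_qwt ≈ 91.2 Ω; length ≈ 2.08 cm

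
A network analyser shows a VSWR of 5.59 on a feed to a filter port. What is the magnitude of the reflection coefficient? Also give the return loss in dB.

|Γ| ≈ 0.697; return loss ≈ 3.14 dB

|Γ| = (S − 1)/(S + 1) = (5.59 − 1)/(5.59 + 1) = 4.59/6.59
RL = −20·log₁₀|Γ| = −20·log₁₀(0.697)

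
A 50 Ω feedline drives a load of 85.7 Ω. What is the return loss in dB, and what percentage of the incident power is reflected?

RL ≈ 11.6 dB; 6.92% of incident power reflected

Γ = (85.7 − 50)/(85.7 + 50) = 0.263
RL = −20·log₁₀(0.263) = 11.6 dB
P_refl/P_inc = |Γ|² = 0.0692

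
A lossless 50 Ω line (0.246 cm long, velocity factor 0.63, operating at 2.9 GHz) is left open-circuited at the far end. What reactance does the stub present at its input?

λ = v/f = 0.63·c / 2.9 GHz = 0.0652 m
βl = 2π·l/λ = 2π × 0.0377 = 13.6°
tan(βl) = 0.242
For an open-circuited stub, Z_in = −jZ_0·cot(βl) = −jZ_0/tan(βl)

X_in ≈ -207 Ω (capacitive)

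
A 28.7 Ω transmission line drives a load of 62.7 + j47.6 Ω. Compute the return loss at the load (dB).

RL ≈ 4.92 dB

Γ = (34 + j47.6)/(91.4 + j47.6), |Γ| = 0.568
RL = −20·log₁₀|Γ| = −20·log₁₀(0.568)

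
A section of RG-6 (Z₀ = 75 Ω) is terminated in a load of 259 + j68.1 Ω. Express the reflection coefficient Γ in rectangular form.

Γ = (Z_L − Z_0)/(Z_L + Z_0) = (184 + j68.1)/(334 + j68.1)

Γ ≈ 0.569 + j0.0879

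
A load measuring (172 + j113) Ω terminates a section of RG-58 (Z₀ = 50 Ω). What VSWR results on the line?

VSWR ≈ 5.02

Γ = (Z_L − Z_0)/(Z_L + Z_0) = (122 + j113)/(222 + j113)
|Γ| = 166/249 = 0.668
VSWR = (1 + |Γ|)/(1 − |Γ|) = 1.67/0.332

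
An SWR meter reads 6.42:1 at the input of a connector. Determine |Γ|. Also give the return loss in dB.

|Γ| ≈ 0.73; return loss ≈ 2.73 dB

|Γ| = (S − 1)/(S + 1) = (6.42 − 1)/(6.42 + 1) = 5.42/7.42
RL = −20·log₁₀|Γ| = −20·log₁₀(0.73)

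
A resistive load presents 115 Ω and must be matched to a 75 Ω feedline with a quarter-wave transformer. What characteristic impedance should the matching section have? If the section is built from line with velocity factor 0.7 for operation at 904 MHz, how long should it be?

Z_qwt ≈ 92.9 Ω; length ≈ 5.81 cm

Z_qwt = √(Z_0·R_L) = √(75 × 115) = √8625
λ = 0.7·c/f = 0.232 m, so l = λ/4 = 0.0581 m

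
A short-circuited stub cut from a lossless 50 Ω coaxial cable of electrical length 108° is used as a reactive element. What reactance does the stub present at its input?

tan(βl) = -3.08
For a short-circuited stub, Z_in = jZ_0·tan(βl)

X_in ≈ -154 Ω (capacitive)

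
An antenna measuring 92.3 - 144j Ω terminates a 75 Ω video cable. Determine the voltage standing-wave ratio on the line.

Γ = (Z_L − Z_0)/(Z_L + Z_0) = (17.3 − j144)/(167.3 − j144)
|Γ| = 145/221 = 0.657
VSWR = (1 + |Γ|)/(1 − |Γ|) = 1.66/0.343

VSWR ≈ 4.83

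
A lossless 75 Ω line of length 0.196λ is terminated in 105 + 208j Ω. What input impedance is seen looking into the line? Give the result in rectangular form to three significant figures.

βl = 2π × 0.196 = 70.6°
tan(βl) = tan(70.6°) = 2.83
Z_in = Z_0·(Z_L + jZ_0·tanβl)/(Z_0 + jZ_L·tanβl)
     = 75·(105 + j421)/(-514 + j298)

Z_in ≈ 15.1 − j52.6 Ω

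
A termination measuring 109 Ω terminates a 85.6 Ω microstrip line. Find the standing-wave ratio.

VSWR ≈ 1.27

For a purely resistive load, VSWR = R_L/Z_0 or Z_0/R_L (whichever > 1) = 109/85.6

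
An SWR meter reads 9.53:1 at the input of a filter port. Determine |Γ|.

|Γ| ≈ 0.81

|Γ| = (S − 1)/(S + 1) = (9.53 − 1)/(9.53 + 1) = 8.53/10.5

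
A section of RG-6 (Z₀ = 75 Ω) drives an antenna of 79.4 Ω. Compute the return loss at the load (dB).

RL ≈ 30.9 dB

Γ = (79.4 − 75)/(79.4 + 75) = 0.0285
RL = −20·log₁₀|Γ| = −20·log₁₀(0.0285)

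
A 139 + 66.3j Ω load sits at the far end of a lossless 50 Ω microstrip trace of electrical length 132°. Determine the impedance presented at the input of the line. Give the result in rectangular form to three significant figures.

Z_in ≈ 19.8 + j29.1 Ω

tan(βl) = tan(132°) = -1.11
Z_in = Z_0·(Z_L + jZ_0·tanβl)/(Z_0 + jZ_L·tanβl)
     = 50·(139 + j10.8)/(124 − j154)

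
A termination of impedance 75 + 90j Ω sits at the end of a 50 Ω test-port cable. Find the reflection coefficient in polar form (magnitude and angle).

Γ = (Z_L − Z_0)/(Z_L + Z_0) = (25 + j90)/(125 + j90)
|Γ| = 93.4/154 = 0.606

Γ ≈ 0.606 ∠ 38.7°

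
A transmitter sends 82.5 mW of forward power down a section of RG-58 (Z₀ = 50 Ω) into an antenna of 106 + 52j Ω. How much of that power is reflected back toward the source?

|Γ| = |(56 + j52)/(156 + j52)| = 0.465
|Γ|² = 0.216
P_refl = |Γ|²·P_inc = 17.8 mW, P_del = (1 − |Γ|²)·P_inc = 64.7 mW

P_reflected ≈ 17.8 mW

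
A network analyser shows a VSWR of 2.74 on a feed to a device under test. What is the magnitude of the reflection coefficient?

|Γ| = (S − 1)/(S + 1) = (2.74 − 1)/(2.74 + 1) = 1.74/3.74

|Γ| ≈ 0.465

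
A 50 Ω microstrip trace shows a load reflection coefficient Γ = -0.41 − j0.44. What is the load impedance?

Z_L = Z_0·(1 + Γ)/(1 − Γ) = 50·(0.59 − j0.44)/(1.41 + j0.44)

Z_L ≈ 14.6 − j20.2 Ω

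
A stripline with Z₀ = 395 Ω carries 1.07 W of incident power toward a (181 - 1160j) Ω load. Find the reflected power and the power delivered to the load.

P_reflected ≈ 0.888 W; P_delivered ≈ 0.182 W

|Γ| = |(-214 − j1160)/(576 − j1160)| = 0.911
|Γ|² = 0.83
P_refl = |Γ|²·P_inc = 0.888 W, P_del = (1 − |Γ|²)·P_inc = 0.182 W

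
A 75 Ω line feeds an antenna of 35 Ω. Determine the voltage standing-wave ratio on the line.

Γ = (35 − 75)/(35 + 75) = -0.364
VSWR = (1 + 0.364)/(1 − 0.364)

VSWR ≈ 2.14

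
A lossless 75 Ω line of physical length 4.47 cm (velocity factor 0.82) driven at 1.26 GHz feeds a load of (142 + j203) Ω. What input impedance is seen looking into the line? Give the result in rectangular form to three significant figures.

Z_in ≈ 14.2 − j29.2 Ω

λ = v/f = 0.82·c / 1.26 GHz = 0.195 m
βl = 2π·l/λ = 2π × 0.229 = 82.4°
tan(βl) = tan(82.4°) = 7.52
Z_in = Z_0·(Z_L + jZ_0·tanβl)/(Z_0 + jZ_L·tanβl)
     = 75·(142 + j767)/(-1450 + j1070)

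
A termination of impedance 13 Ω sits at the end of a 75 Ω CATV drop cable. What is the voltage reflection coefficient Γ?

Γ = (Z_L − Z_0)/(Z_L + Z_0) = (13 − 75)/(13 + 75) = -62/88

Γ = -0.705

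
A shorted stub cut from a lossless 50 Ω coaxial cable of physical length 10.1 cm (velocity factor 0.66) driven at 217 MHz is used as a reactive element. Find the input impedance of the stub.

λ = v/f = 0.66·c / 217 MHz = 0.912 m
βl = 2π·l/λ = 2π × 0.111 = 39.8°
tan(βl) = 0.835
For a shorted stub, Z_in = jZ_0·tan(βl)

Z_in ≈ +j41.7 Ω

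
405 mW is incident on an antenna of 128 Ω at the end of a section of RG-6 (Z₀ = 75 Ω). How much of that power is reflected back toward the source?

P_reflected ≈ 27.6 mW

Γ = (128 − 75)/(128 + 75) = 0.261
|Γ|² = 0.0682
P_refl = |Γ|²·P_inc = 27.6 mW, P_del = (1 − |Γ|²)·P_inc = 377 mW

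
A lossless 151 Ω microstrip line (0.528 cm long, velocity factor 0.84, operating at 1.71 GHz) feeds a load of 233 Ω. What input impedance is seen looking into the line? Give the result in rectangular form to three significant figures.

Z_in ≈ 218 − j42.5 Ω

λ = v/f = 0.84·c / 1.71 GHz = 0.147 m
βl = 2π·l/λ = 2π × 0.0358 = 12.9°
tan(βl) = tan(12.9°) = 0.229
Z_in = Z_0·(Z_L + jZ_0·tanβl)/(Z_0 + jZ_L·tanβl)
     = 151·(233 + j34.6)/(151 + j53.4)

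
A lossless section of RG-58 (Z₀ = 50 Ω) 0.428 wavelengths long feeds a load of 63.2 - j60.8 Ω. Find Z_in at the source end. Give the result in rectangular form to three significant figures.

βl = 2π × 0.428 = 154°
tan(βl) = tan(154°) = -0.486
Z_in = Z_0·(Z_L + jZ_0·tanβl)/(Z_0 + jZ_L·tanβl)
     = 50·(63.2 − j85.1)/(20.5 − j30.7)

Z_in ≈ 143 + j7.37 Ω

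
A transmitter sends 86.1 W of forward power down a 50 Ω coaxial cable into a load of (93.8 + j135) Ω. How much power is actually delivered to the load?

|Γ| = |(43.8 + j135)/(143.8 + j135)| = 0.72
|Γ|² = 0.518
P_refl = |Γ|²·P_inc = 44.6 W, P_del = (1 − |Γ|²)·P_inc = 41.5 W

P_delivered ≈ 41.5 W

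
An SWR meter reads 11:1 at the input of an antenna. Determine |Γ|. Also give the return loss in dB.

|Γ| ≈ 0.833; return loss ≈ 1.58 dB

|Γ| = (S − 1)/(S + 1) = (11 − 1)/(11 + 1) = 10/12
RL = −20·log₁₀|Γ| = −20·log₁₀(0.833)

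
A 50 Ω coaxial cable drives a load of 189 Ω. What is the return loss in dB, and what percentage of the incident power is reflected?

RL ≈ 4.71 dB; 33.8% of incident power reflected

Γ = (189 − 50)/(189 + 50) = 0.582
RL = −20·log₁₀(0.582) = 4.71 dB
P_refl/P_inc = |Γ|² = 0.338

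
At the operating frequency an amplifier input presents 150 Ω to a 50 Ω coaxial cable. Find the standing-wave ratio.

VSWR ≈ 3

Γ = (150 − 50)/(150 + 50) = 0.5
VSWR = (1 + 0.5)/(1 − 0.5)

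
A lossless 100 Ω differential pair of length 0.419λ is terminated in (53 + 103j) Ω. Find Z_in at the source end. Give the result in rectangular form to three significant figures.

βl = 2π × 0.419 = 151°
tan(βl) = tan(151°) = -0.558
Z_in = Z_0·(Z_L + jZ_0·tanβl)/(Z_0 + jZ_L·tanβl)
     = 100·(53 + j47.2)/(157 − j29.6)

Z_in ≈ 27.1 + j35.1 Ω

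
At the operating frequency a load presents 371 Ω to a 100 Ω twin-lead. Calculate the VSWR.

Γ = (371 − 100)/(371 + 100) = 0.575
VSWR = (1 + 0.575)/(1 − 0.575)

VSWR ≈ 3.71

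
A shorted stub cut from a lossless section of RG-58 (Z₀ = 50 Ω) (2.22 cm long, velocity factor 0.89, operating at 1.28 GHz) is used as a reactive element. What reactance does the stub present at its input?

X_in ≈ 39.5 Ω (inductive)

λ = v/f = 0.89·c / 1.28 GHz = 0.209 m
βl = 2π·l/λ = 2π × 0.106 = 38.3°
tan(βl) = 0.79
For a shorted stub, Z_in = jZ_0·tan(βl)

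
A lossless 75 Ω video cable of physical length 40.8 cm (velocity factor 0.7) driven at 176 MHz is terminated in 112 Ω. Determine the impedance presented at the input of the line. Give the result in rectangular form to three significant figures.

λ = v/f = 0.7·c / 176 MHz = 1.19 m
βl = 2π·l/λ = 2π × 0.342 = 123°
tan(βl) = tan(123°) = -1.53
Z_in = Z_0·(Z_L + jZ_0·tanβl)/(Z_0 + jZ_L·tanβl)
     = 75·(112 − j115)/(75 − j172)

Z_in ≈ 60.1 + j22.7 Ω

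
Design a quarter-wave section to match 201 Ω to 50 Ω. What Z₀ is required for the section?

Z_qwt = √(Z_0·R_L) = √(50 × 201) = √10050

Z_qwt ≈ 100 Ω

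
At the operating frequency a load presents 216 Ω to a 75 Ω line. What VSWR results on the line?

For a purely resistive load, VSWR = R_L/Z_0 or Z_0/R_L (whichever > 1) = 216/75

VSWR ≈ 2.88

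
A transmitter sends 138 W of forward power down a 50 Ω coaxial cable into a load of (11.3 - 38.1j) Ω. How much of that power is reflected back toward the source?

|Γ| = |(-38.7 − j38.1)/(61.3 − j38.1)| = 0.752
|Γ|² = 0.566
P_refl = |Γ|²·P_inc = 78.1 W, P_del = (1 − |Γ|²)·P_inc = 59.9 W

P_reflected ≈ 78.1 W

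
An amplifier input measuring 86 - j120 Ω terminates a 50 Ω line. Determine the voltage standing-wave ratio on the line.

VSWR ≈ 5.47

Γ = (Z_L − Z_0)/(Z_L + Z_0) = (36 − j120)/(136 − j120)
|Γ| = 125/181 = 0.691
VSWR = (1 + |Γ|)/(1 − |Γ|) = 1.69/0.309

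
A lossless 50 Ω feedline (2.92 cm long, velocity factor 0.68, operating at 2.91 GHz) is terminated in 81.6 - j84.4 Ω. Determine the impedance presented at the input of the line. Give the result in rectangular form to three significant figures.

Z_in ≈ 122 + j83.4 Ω

λ = v/f = 0.68·c / 2.91 GHz = 0.0701 m
βl = 2π·l/λ = 2π × 0.417 = 150°
tan(βl) = tan(150°) = -0.579
Z_in = Z_0·(Z_L + jZ_0·tanβl)/(Z_0 + jZ_L·tanβl)
     = 50·(81.6 − j113)/(1.17 − j47.2)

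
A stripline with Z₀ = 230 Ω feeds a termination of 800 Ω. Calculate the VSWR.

Γ = (800 − 230)/(800 + 230) = 0.553
VSWR = (1 + 0.553)/(1 − 0.553)

VSWR ≈ 3.48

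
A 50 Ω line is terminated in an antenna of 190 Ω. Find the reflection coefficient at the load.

Γ = (Z_L − Z_0)/(Z_L + Z_0) = (190 − 50)/(190 + 50) = 140/240

Γ = 0.583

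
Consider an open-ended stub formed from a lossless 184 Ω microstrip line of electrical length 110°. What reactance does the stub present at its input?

tan(βl) = -2.75
For an open-ended stub, Z_in = −jZ_0·cot(βl) = −jZ_0/tan(βl)

X_in ≈ 67 Ω (inductive)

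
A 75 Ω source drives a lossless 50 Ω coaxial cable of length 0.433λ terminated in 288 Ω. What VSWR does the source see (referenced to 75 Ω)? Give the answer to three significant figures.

βl = 2π × 0.433 = 156°
tan(βl) = -0.448
Z_in = Z_0·(Z_L + jZ_0·tanβl)/(Z_0 + jZ_L·tanβl) = 45.2 + j94.2 Ω
Γ_s = (Z_in − Z_s)/(Z_in + Z_s) = (-29.8 + j94.2)/(120 + j94.2), |Γ_s| = 0.647
VSWR = (1 + |Γ_s|)/(1 − |Γ_s|)

VSWR ≈ 4.66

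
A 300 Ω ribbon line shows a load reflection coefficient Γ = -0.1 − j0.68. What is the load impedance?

Z_L ≈ 94.6 − j244 Ω

Z_L = Z_0·(1 + Γ)/(1 − Γ) = 300·(0.9 − j0.68)/(1.1 + j0.68)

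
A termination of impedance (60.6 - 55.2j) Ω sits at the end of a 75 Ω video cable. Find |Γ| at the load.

Γ = (Z_L − Z_0)/(Z_L + Z_0) = (-14.4 − j55.2)/(135.6 − j55.2)
|Γ| = 57/146

|Γ| ≈ 0.39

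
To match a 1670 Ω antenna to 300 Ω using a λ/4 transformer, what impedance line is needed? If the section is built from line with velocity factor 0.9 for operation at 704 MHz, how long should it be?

Z_qwt ≈ 708 Ω; length ≈ 9.59 cm

Z_qwt = √(Z_0·R_L) = √(300 × 1670) = √501000
λ = 0.9·c/f = 0.384 m, so l = λ/4 = 0.0959 m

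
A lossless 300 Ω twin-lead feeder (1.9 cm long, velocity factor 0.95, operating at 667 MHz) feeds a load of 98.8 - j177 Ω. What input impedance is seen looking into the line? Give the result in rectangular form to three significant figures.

λ = v/f = 0.95·c / 667 MHz = 0.427 m
βl = 2π·l/λ = 2π × 0.0445 = 16°
tan(βl) = tan(16°) = 0.287
Z_in = Z_0·(Z_L + jZ_0·tanβl)/(Z_0 + jZ_L·tanβl)
     = 300·(98.8 − j90.9)/(351 + j28.3)

Z_in ≈ 77.7 − j84 Ω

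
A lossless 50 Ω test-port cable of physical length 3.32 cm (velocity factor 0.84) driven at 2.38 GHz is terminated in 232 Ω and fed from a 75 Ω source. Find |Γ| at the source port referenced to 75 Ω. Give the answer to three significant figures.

λ = v/f = 0.84·c / 2.38 GHz = 0.106 m
βl = 2π·l/λ = 2π × 0.314 = 113°
tan(βl) = -2.37
Z_in = Z_0·(Z_L + jZ_0·tanβl)/(Z_0 + jZ_L·tanβl) = 12.6 + j20 Ω
Γ_s = (Z_in − Z_s)/(Z_in + Z_s) = (-62.4 + j20)/(87.6 + j20), |Γ_s| = 0.729

|Γ| ≈ 0.729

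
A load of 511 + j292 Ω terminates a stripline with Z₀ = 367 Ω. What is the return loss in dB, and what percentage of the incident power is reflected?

Γ = (144 + j292)/(878 + j292), |Γ| = 0.352
RL = −20·log₁₀(0.352) = 9.07 dB
P_refl/P_inc = |Γ|² = 0.124

RL ≈ 9.07 dB; 12.4% of incident power reflected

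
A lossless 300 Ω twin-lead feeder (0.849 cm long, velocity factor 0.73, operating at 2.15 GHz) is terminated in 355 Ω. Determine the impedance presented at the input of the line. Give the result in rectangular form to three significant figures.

λ = v/f = 0.73·c / 2.15 GHz = 0.102 m
βl = 2π·l/λ = 2π × 0.0833 = 30°
tan(βl) = tan(30°) = 0.577
Z_in = Z_0·(Z_L + jZ_0·tanβl)/(Z_0 + jZ_L·tanβl)
     = 300·(355 + j173)/(300 + j205)

Z_in ≈ 323 − j47.3 Ω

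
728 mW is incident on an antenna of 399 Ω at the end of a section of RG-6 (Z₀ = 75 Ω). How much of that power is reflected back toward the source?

P_reflected ≈ 340 mW

Γ = (399 − 75)/(399 + 75) = 0.684
|Γ|² = 0.467
P_refl = |Γ|²·P_inc = 340 mW, P_del = (1 − |Γ|²)·P_inc = 388 mW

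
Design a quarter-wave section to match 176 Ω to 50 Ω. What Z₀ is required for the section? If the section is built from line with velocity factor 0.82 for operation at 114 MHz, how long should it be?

Z_qwt = √(Z_0·R_L) = √(50 × 176) = √8800
λ = 0.82·c/f = 2.16 m, so l = λ/4 = 0.539 m

Z_qwt ≈ 93.8 Ω; length ≈ 53.9 cm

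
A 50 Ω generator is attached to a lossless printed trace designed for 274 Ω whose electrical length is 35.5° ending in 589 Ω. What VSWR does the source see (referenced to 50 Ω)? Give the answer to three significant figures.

VSWR ≈ 8.74

tan(βl) = 0.713
Z_in = Z_0·(Z_L + jZ_0·tanβl)/(Z_0 + jZ_L·tanβl) = 265 − j211 Ω
Γ_s = (Z_in − Z_s)/(Z_in + Z_s) = (215 − j211)/(315 − j211), |Γ_s| = 0.795
VSWR = (1 + |Γ_s|)/(1 − |Γ_s|)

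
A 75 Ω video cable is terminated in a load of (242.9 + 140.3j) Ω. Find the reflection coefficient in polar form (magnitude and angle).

Γ ≈ 0.63 ∠ 16.1°

Γ = (Z_L − Z_0)/(Z_L + Z_0) = (167.9 + j140.3)/(317.9 + j140.3)
|Γ| = 219/347 = 0.63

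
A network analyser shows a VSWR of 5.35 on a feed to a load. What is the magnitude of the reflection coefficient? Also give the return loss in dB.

|Γ| ≈ 0.685; return loss ≈ 3.29 dB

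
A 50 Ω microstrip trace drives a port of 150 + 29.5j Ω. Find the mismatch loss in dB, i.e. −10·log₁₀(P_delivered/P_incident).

mismatch loss ≈ 1.34 dB

Γ = (100 + j29.5)/(200 + j29.5), |Γ| = 0.516
|Γ|² = 0.266, so P_del/P_inc = 1 − |Γ|² = 0.734
ML = −10·log₁₀(1 − |Γ|²)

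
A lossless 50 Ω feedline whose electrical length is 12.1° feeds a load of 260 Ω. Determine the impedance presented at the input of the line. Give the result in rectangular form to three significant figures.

Z_in ≈ 121 − j124 Ω

tan(βl) = tan(12.1°) = 0.214
Z_in = Z_0·(Z_L + jZ_0·tanβl)/(Z_0 + jZ_L·tanβl)
     = 50·(260 + j10.7)/(50 + j55.7)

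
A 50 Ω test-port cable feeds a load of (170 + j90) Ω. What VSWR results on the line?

Γ = (Z_L − Z_0)/(Z_L + Z_0) = (120 + j90)/(220 + j90)
|Γ| = 150/238 = 0.631
VSWR = (1 + |Γ|)/(1 − |Γ|) = 1.63/0.369

VSWR ≈ 4.42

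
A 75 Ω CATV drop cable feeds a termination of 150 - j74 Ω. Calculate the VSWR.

Γ = (Z_L − Z_0)/(Z_L + Z_0) = (75 − j74)/(225 − j74)
|Γ| = 105/237 = 0.445
VSWR = (1 + |Γ|)/(1 − |Γ|) = 1.44/0.555

VSWR ≈ 2.6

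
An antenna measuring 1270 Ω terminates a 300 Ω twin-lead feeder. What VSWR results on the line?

VSWR ≈ 4.23

Γ = (1270 − 300)/(1270 + 300) = 0.618
VSWR = (1 + 0.618)/(1 − 0.618)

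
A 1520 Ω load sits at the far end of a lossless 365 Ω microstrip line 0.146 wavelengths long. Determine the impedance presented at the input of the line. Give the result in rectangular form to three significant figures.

βl = 2π × 0.146 = 52.6°
tan(βl) = tan(52.6°) = 1.31
Z_in = Z_0·(Z_L + jZ_0·tanβl)/(Z_0 + jZ_L·tanβl)
     = 365·(1520 + j477)/(365 + j1990)

Z_in ≈ 134 − j255 Ω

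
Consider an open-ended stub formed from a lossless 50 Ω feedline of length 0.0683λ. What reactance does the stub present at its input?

βl = 2π × 0.0683 = 24.6°
tan(βl) = 0.458
For an open-ended stub, Z_in = −jZ_0·cot(βl) = −jZ_0/tan(βl)

X_in ≈ -109 Ω (capacitive)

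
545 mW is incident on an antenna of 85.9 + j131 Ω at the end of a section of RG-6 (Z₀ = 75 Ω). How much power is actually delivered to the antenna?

|Γ| = |(10.9 + j131)/(160.9 + j131)| = 0.634
|Γ|² = 0.401
P_refl = |Γ|²·P_inc = 219 mW, P_del = (1 − |Γ|²)·P_inc = 326 mW

P_delivered ≈ 326 mW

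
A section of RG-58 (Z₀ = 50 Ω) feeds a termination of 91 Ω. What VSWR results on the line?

Γ = (91 − 50)/(91 + 50) = 0.291
VSWR = (1 + 0.291)/(1 − 0.291)

VSWR ≈ 1.82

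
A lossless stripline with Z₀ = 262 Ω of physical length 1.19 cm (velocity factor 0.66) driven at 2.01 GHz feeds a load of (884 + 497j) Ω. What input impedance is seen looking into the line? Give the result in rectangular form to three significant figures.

λ = v/f = 0.66·c / 2.01 GHz = 0.0985 m
βl = 2π·l/λ = 2π × 0.121 = 43.5°
tan(βl) = tan(43.5°) = 0.949
Z_in = Z_0·(Z_L + jZ_0·tanβl)/(Z_0 + jZ_L·tanβl)
     = 262·(884 + j746)/(-209 + j839)

Z_in ≈ 154 − j315 Ω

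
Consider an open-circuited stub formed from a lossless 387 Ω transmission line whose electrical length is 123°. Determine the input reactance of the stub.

X_in ≈ 251 Ω (inductive)

tan(βl) = -1.54
For an open-circuited stub, Z_in = −jZ_0·cot(βl) = −jZ_0/tan(βl)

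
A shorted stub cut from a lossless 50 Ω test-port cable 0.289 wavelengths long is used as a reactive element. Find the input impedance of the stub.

βl = 2π × 0.289 = 104°
tan(βl) = -4
For a shorted stub, Z_in = jZ_0·tan(βl)

Z_in ≈ −j200 Ω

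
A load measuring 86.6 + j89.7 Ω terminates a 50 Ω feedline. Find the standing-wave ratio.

VSWR ≈ 3.91

Γ = (Z_L − Z_0)/(Z_L + Z_0) = (36.6 + j89.7)/(136.6 + j89.7)
|Γ| = 96.9/163 = 0.593
VSWR = (1 + |Γ|)/(1 − |Γ|) = 1.59/0.407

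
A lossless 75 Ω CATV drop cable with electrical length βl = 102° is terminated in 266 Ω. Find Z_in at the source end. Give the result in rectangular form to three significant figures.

tan(βl) = tan(102°) = -4.7
Z_in = Z_0·(Z_L + jZ_0·tanβl)/(Z_0 + jZ_L·tanβl)
     = 75·(266 − j353)/(75 − j1250)

Z_in ≈ 22 + j14.6 Ω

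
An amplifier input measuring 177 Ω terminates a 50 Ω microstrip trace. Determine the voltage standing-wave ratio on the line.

For a purely resistive load, VSWR = R_L/Z_0 or Z_0/R_L (whichever > 1) = 177/50

VSWR ≈ 3.54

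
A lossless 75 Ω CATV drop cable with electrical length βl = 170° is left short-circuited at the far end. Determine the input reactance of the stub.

X_in ≈ -13.2 Ω (capacitive)

tan(βl) = -0.176
For a short-circuited stub, Z_in = jZ_0·tan(βl)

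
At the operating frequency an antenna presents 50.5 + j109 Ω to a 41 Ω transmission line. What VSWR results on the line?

VSWR ≈ 7.65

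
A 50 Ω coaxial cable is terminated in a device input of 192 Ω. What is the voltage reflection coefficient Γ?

Γ = (Z_L − Z_0)/(Z_L + Z_0) = (192 − 50)/(192 + 50) = 142/242

Γ = 0.587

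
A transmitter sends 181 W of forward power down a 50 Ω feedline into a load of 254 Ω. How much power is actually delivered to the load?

Γ = (254 − 50)/(254 + 50) = 0.671
|Γ|² = 0.45
P_refl = |Γ|²·P_inc = 81.5 W, P_del = (1 − |Γ|²)·P_inc = 99.5 W

P_delivered ≈ 99.5 W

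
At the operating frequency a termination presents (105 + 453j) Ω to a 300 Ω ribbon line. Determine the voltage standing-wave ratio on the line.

VSWR ≈ 9.62

Γ = (Z_L − Z_0)/(Z_L + Z_0) = (-195 + j453)/(405 + j453)
|Γ| = 493/608 = 0.812
VSWR = (1 + |Γ|)/(1 − |Γ|) = 1.81/0.188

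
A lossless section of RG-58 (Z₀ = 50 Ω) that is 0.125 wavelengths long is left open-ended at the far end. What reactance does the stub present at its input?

X_in ≈ -50 Ω (capacitive)

βl = 2π × 0.125 = 45°
tan(βl) = 1
For an open-ended stub, Z_in = −jZ_0·cot(βl) = −jZ_0/tan(βl)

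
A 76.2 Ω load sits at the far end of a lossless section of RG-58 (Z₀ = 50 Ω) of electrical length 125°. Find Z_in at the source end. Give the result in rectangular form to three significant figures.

tan(βl) = tan(125°) = -1.43
Z_in = Z_0·(Z_L + jZ_0·tanβl)/(Z_0 + jZ_L·tanβl)
     = 50·(76.2 − j71.4)/(50 − j109)

Z_in ≈ 40.4 + j16.5 Ω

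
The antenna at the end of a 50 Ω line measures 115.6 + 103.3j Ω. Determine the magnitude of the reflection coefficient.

|Γ| ≈ 0.627

Γ = (Z_L − Z_0)/(Z_L + Z_0) = (65.6 + j103.3)/(165.6 + j103.3)
|Γ| = 122/195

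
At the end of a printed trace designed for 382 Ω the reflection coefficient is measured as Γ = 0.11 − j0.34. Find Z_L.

Z_L ≈ 367 − j286 Ω

Z_L = Z_0·(1 + Γ)/(1 − Γ) = 382·(1.11 − j0.34)/(0.89 + j0.34)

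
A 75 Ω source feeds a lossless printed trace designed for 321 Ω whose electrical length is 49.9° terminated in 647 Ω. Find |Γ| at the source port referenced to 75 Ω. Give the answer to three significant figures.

|Γ| ≈ 0.663

tan(βl) = 1.19
Z_in = Z_0·(Z_L + jZ_0·tanβl)/(Z_0 + jZ_L·tanβl) = 232 − j173 Ω
Γ_s = (Z_in − Z_s)/(Z_in + Z_s) = (157 − j173)/(307 − j173), |Γ_s| = 0.663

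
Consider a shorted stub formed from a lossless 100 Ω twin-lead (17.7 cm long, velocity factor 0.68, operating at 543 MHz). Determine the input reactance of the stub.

λ = v/f = 0.68·c / 543 MHz = 0.376 m
βl = 2π·l/λ = 2π × 0.471 = 170°
tan(βl) = -0.183
For a shorted stub, Z_in = jZ_0·tan(βl)

X_in ≈ -18.3 Ω (capacitive)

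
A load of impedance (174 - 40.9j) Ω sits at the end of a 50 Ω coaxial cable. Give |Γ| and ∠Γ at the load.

Γ = (Z_L − Z_0)/(Z_L + Z_0) = (124 − j40.9)/(224 − j40.9)
|Γ| = 131/228 = 0.573

Γ ≈ 0.573 ∠ -7.91°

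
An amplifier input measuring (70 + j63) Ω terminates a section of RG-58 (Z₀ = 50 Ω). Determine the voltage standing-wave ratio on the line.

Γ = (Z_L − Z_0)/(Z_L + Z_0) = (20 + j63)/(120 + j63)
|Γ| = 66.1/136 = 0.488
VSWR = (1 + |Γ|)/(1 − |Γ|) = 1.49/0.512

VSWR ≈ 2.9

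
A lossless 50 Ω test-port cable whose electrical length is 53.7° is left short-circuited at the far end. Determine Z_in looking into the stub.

tan(βl) = 1.36
For a short-circuited stub, Z_in = jZ_0·tan(βl)

Z_in ≈ +j68.1 Ω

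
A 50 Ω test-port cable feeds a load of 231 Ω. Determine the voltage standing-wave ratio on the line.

VSWR ≈ 4.62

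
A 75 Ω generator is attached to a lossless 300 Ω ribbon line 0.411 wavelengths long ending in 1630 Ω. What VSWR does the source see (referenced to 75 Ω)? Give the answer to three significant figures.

βl = 2π × 0.411 = 148°
tan(βl) = -0.626
Z_in = Z_0·(Z_L + jZ_0·tanβl)/(Z_0 + jZ_L·tanβl) = 181 + j426 Ω
Γ_s = (Z_in − Z_s)/(Z_in + Z_s) = (106 + j426)/(256 + j426), |Γ_s| = 0.884
VSWR = (1 + |Γ_s|)/(1 − |Γ_s|)

VSWR ≈ 16.2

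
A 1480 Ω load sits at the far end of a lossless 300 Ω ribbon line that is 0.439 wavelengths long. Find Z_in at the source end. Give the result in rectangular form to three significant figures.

βl = 2π × 0.439 = 158°
tan(βl) = tan(158°) = -0.403
Z_in = Z_0·(Z_L + jZ_0·tanβl)/(Z_0 + jZ_L·tanβl)
     = 300·(1480 − j121)/(300 − j597)

Z_in ≈ 347 + j570 Ω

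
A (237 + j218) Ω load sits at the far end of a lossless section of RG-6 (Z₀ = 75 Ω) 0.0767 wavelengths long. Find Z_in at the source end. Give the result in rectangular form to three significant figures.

Z_in ≈ 101 − j175 Ω

βl = 2π × 0.0767 = 27.6°
tan(βl) = tan(27.6°) = 0.523
Z_in = Z_0·(Z_L + jZ_0·tanβl)/(Z_0 + jZ_L·tanβl)
     = 75·(237 + j257)/(-39 + j124)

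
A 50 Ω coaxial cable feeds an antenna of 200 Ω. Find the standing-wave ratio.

Γ = (200 − 50)/(200 + 50) = 0.6
VSWR = (1 + 0.6)/(1 − 0.6)

VSWR ≈ 4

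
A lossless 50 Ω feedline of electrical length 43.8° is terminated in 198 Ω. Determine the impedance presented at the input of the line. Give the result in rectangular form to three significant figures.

Z_in ≈ 24.6 − j45.6 Ω

tan(βl) = tan(43.8°) = 0.959
Z_in = Z_0·(Z_L + jZ_0·tanβl)/(Z_0 + jZ_L·tanβl)
     = 50·(198 + j47.9)/(50 + j190)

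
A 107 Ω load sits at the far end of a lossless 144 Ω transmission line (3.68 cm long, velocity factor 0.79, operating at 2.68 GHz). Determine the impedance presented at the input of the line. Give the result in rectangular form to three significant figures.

Z_in ≈ 121 − j31.6 Ω

λ = v/f = 0.79·c / 2.68 GHz = 0.0884 m
βl = 2π·l/λ = 2π × 0.416 = 150°
tan(βl) = tan(150°) = -0.582
Z_in = Z_0·(Z_L + jZ_0·tanβl)/(Z_0 + jZ_L·tanβl)
     = 144·(107 − j83.8)/(144 − j62.3)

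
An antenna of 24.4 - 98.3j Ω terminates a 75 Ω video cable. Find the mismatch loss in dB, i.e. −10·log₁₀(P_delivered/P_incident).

Γ = (-50.6 − j98.3)/(99.4 − j98.3), |Γ| = 0.791
|Γ|² = 0.625, so P_del/P_inc = 1 − |Γ|² = 0.375
ML = −10·log₁₀(1 − |Γ|²)

mismatch loss ≈ 4.26 dB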